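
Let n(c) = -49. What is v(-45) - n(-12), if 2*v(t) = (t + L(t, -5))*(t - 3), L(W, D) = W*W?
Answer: -47471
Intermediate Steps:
L(W, D) = W**2
v(t) = (-3 + t)*(t + t**2)/2 (v(t) = ((t + t**2)*(t - 3))/2 = ((t + t**2)*(-3 + t))/2 = ((-3 + t)*(t + t**2))/2 = (-3 + t)*(t + t**2)/2)
v(-45) - n(-12) = (1/2)*(-45)*(-3 + (-45)**2 - 2*(-45)) - 1*(-49) = (1/2)*(-45)*(-3 + 2025 + 90) + 49 = (1/2)*(-45)*2112 + 49 = -47520 + 49 = -47471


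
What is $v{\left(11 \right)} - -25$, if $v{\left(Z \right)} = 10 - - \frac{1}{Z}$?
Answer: $\frac{386}{11} \approx 35.091$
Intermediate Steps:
$v{\left(Z \right)} = 10 + \frac{1}{Z}$
$v{\left(11 \right)} - -25 = \left(10 + \frac{1}{11}\right) - -25 = \left(10 + \frac{1}{11}\right) + 25 = \frac{111}{11} + 25 = \frac{386}{11}$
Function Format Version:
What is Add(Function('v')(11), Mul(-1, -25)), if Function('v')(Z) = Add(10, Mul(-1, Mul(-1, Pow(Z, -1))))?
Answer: Rational(386, 11) ≈ 35.091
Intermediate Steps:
Function('v')(Z) = Add(10, Pow(Z, -1))
Add(Function('v')(11), Mul(-1, -25)) = Add(Add(10, Pow(11, -1)), Mul(-1, -25)) = Add(Add(10, Rational(1, 11)), 25) = Add(Rational(111, 11), 25) = Rational(386, 11)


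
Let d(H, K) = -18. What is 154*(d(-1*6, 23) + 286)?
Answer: 41272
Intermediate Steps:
154*(d(-1*6, 23) + 286) = 154*(-18 + 286) = 154*268 = 41272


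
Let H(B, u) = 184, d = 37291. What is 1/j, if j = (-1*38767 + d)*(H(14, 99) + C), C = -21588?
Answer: 1/31592304 ≈ 3.1653e-8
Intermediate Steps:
j = 31592304 (j = (-1*38767 + 37291)*(184 - 21588) = (-38767 + 37291)*(-21404) = -1476*(-21404) = 31592304)
1/j = 1/31592304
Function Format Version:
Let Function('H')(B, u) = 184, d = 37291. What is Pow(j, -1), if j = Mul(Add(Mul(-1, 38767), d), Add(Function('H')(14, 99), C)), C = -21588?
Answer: Rational(1, 31592304) ≈ 3.1653e-8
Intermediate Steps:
j = 31592304 (j = Mul(Add(Mul(-1, 38767), 37291), Add(184, -21588)) = Mul(Add(-38767, 37291), -21404) = Mul(-1476, -21404) = 31592304)
Pow(j, -1) = Pow(31592304, -1) = Rational(1, 31592304)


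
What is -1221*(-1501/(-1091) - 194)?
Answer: 256596813/1091 ≈ 2.3519e+5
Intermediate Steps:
-1221*(-1501/(-1091) - 194) = -1221*(-1501*(-1/1091) - 194) = -1221*(1501/1091 - 194) = -1221*(-210153/1091) = 256596813/1091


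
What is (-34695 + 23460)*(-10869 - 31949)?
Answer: 481060230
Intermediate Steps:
(-34695 + 23460)*(-10869 - 31949) = -11235*(-42818) = 481060230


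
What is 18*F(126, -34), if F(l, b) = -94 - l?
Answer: -3960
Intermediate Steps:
18*F(126, -34) = 18*(-94 - 1*126) = 18*(-94 - 126) = 18*(-220) = -3960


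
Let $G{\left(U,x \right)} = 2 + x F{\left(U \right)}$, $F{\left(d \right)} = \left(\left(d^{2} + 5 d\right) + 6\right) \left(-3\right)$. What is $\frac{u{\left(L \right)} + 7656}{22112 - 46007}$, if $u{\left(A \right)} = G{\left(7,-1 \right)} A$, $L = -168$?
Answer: $\frac{2536}{1593} \approx 1.592$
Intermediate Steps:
$F{\left(d \right)} = -18 - 15 d - 3 d^{2}$ ($F{\left(d \right)} = \left(6 + d^{2} + 5 d\right) \left(-3\right) = -18 - 15 d - 3 d^{2}$)
$G{\left(U,x \right)} = 2 + x \left(-18 - 15 U - 3 U^{2}\right)$
$u{\left(A \right)} = 272 A$ ($u{\left(A \right)} = \left(2 - - 3 \left(6 + 7^{2} + 5 \cdot 7\right)\right) A = \left(2 - - 3 \left(6 + 49 + 35\right)\right) A = \left(2 - \left(-3\right) 90\right) A = \left(2 + 270\right) A = 272 A$)
$\frac{u{\left(L \right)} + 7656}{22112 - 46007} = \frac{272 \left(-168\right) + 7656}{22112 - 46007} = \frac{-45696 + 7656}{-23895} = \left(-38040\right) \left(- \frac{1}{23895}\right) = \frac{2536}{1593}$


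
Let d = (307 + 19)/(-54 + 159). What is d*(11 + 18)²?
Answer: 274166/105 ≈ 2611.1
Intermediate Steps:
d = 326/105 ≈ 3.1048
d*(11 + 18)² = 326*(11 + 18)²/105 = (326/105)*29² = (326/105)*841 = 274166/105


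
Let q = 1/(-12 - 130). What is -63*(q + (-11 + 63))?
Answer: -465129/142 ≈ -3275.6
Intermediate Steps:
q = -1/142 (q = 1/(-142) = -1/142 ≈ -0.0070423)
-63*(q + (-11 + 63)) = -63*(-1/142 + (-11 + 63)) = -63*(-1/142 + 52) = -63*7383/142 = -465129/142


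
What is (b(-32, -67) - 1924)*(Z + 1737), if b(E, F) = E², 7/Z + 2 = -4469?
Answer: -6989508000/4471 ≈ -1.5633e+6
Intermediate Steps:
Z = -7/4471 (Z = 7/(-2 - 4469) = 7/(-4471) = 7*(-1/4471) = -7/4471 ≈ -0.0015656)
(b(-32, -67) - 1924)*(Z + 1737) = ((-32)² - 1924)*(-7/4471 + 1737) = (1024 - 1924)*(7766120/4471) = -900*7766120/4471 = -6989508000/4471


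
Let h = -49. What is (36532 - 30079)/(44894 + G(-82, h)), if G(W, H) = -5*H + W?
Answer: 2151/15019 ≈ 0.14322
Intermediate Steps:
G(W, H) = W - 5*H
(36532 - 30079)/(44894 + G(-82, h)) = (36532 - 30079)/(44894 + (-82 - 5*(-49))) = 6453/(44894 + (-82 + 245)) = 6453/(44894 + 163) = 6453/45057 = 6453*(1/45057) = 2151/15019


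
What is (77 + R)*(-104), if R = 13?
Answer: -9360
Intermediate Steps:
(77 + R)*(-104) = (77 + 13)*(-104) = 90*(-104) = -9360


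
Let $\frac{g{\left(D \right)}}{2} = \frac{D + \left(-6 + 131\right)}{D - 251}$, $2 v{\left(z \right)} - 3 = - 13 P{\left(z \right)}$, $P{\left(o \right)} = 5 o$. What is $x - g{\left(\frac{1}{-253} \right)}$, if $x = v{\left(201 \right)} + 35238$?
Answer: $\frac{113942036}{3969} \approx 28708.0$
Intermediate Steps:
$v{\left(z \right)} = \frac{3}{2} - \frac{65 z}{2}$ ($v{\left(z \right)} = \frac{3}{2} + \frac{\left(-13\right) 5 z}{2} = \frac{3}{2} + \frac{\left(-65\right) z}{2} = \frac{3}{2} - \frac{65 z}{2}$)
$g{\left(D \right)} = \frac{2 \left(125 + D\right)}{-251 + D}$ ($g{\left(D \right)} = 2 \frac{D + \left(-6 + 131\right)}{D - 251} = 2 \frac{D + 125}{-251 + D} = 2 \frac{125 + D}{-251 + D} = \frac{2 \left(125 + D\right)}{-251 + D}$)
$x = 28707$ ($x = \left(\frac{3}{2} - \frac{13065}{2}\right) + 35238 = -6531 + 35238 = 28707$)
$x - g{\left(\frac{1}{-253} \right)} = 28707 - \frac{2 \left(125 + \frac{1}{-253}\right)}{-251 + \frac{1}{-253}} = 28707 - \frac{2 \left(125 - \frac{1}{253}\right)}{-251 - \frac{1}{253}} = 28707 - 2 \frac{1}{- \frac{63504}{253}} \cdot \frac{31624}{253} = 28707 - 2 \left(- \frac{253}{63504}\right) \frac{31624}{253} = 28707 - - \frac{3953}{3969} = 28707 + \frac{3953}{3969} = \frac{113942036}{3969}$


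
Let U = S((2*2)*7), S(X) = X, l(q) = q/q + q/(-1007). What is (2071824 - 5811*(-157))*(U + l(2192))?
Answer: 80604902661/1007 ≈ 8.0045e+7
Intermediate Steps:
l(q) = 1 - q/1007 (l(q) = 1 + q*(-1/1007) = 1 - q/1007)
U = 28 (U = (2*2)*7 = 4*7 = 28)
(2071824 - 5811*(-157))*(U + l(2192)) = (2071824 - 5811*(-157))*(28 + (1 - 1/1007*2192)) = (2071824 + 912327)*(28 + (1 - 2192/1007)) = 2984151*(28 - 1185/1007) = 2984151*(27011/1007) = 80604902661/1007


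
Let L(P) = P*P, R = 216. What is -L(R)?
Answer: -46656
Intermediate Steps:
L(P) = P**2
-L(R) = -1*216**2 = -1*46656 = -46656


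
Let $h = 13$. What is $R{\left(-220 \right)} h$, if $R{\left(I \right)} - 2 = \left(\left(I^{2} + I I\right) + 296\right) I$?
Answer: $-277694534$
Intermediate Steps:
$R{\left(I \right)} = 2 + I \left(296 + 2 I^{2}\right)$ ($R{\left(I \right)} = 2 + \left(\left(I^{2} + I I\right) + 296\right) I = 2 + \left(\left(I^{2} + I^{2}\right) + 296\right) I = 2 + \left(2 I^{2} + 296\right) I = 2 + \left(296 + 2 I^{2}\right) I = 2 + I \left(296 + 2 I^{2}\right)$)
$R{\left(-220 \right)} h = \left(2 + 2 \left(-220\right)^{3} + 296 \left(-220\right)\right) 13 = \left(2 + 2 \left(-10648000\right) - 65120\right) 13 = \left(2 - 21296000 - 65120\right) 13 = \left(-21361118\right) 13 = -277694534$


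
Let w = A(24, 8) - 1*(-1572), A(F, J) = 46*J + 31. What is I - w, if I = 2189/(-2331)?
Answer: -4596590/2331 ≈ -1971.9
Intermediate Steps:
A(F, J) = 31 + 46*J
I = -2189/2331 (I = 2189*(-1/2331) = -2189/2331 ≈ -0.93908)
w = 1971 (w = (31 + 46*8) - 1*(-1572) = (31 + 368) + 1572 = 399 + 1572 = 1971)
I - w = -2189/2331 - 1*1971 = -2189/2331 - 1971 = -4596590/2331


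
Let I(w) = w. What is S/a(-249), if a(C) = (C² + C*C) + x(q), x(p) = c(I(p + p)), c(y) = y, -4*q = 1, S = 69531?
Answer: 19866/35429 ≈ 0.56073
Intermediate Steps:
q = -¼ (q = -¼*1 = -¼ ≈ -0.25000)
x(p) = 2*p (x(p) = p + p = 2*p)
a(C) = -½ + 2*C² (a(C) = (C² + C*C) + 2*(-¼) = (C² + C²) - ½ = 2*C² - ½ = -½ + 2*C²)
S/a(-249) = 69531/(-½ + 2*(-249)²) = 69531/(-½ + 2*62001) = 69531/(-½ + 124002) = 69531/(248003/2) = 69531*(2/248003) = 19866/35429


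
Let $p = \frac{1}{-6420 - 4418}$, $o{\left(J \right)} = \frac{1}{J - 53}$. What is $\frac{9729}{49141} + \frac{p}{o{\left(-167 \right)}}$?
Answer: $\frac{58126961}{266295079} \approx 0.21828$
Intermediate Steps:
$o{\left(J \right)} = \frac{1}{-53 + J}$
$p = - \frac{1}{10838}$ ($p = \frac{1}{-10838} = - \frac{1}{10838} \approx -9.2268 \cdot 10^{-5}$)
$\frac{9729}{49141} + \frac{p}{o{\left(-167 \right)}} = \frac{9729}{49141} - \frac{1}{10838 \frac{1}{-53 - 167}} = 9729 \cdot \frac{1}{49141} - \frac{1}{10838 \frac{1}{-220}} = \frac{9729}{49141} - \frac{1}{10838 \left(- \frac{1}{220}\right)} = \frac{9729}{49141} - - \frac{110}{5419} = \frac{9729}{49141} + \frac{110}{5419} = \frac{58126961}{266295079}$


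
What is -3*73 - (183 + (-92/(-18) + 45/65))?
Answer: -47713/117 ≈ -407.80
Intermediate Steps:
-3*73 - (183 + (-92/(-18) + 45/65)) = -219 - (183 + (-92*(-1/18) + 45*(1/65))) = -219 - (183 + (46/9 + 9/13)) = -219 - (183 + 679/117) = -219 - 1*22090/117 = -219 - 22090/117 = -47713/117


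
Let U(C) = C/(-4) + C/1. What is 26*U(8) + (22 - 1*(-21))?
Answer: 199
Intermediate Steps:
U(C) = 3*C/4 (U(C) = C*(-1/4) + C*1 = -C/4 + C = 3*C/4)
26*U(8) + (22 - 1*(-21)) = 26*((3/4)*8) + (22 - 1*(-21)) = 26*6 + (22 + 21) = 156 + 43 = 199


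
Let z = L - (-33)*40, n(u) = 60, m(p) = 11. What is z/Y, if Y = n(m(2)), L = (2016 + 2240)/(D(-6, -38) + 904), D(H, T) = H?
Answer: 148702/6735 ≈ 22.079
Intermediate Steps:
L = 2128/449 (L = (2016 + 2240)/(-6 + 904) = 4256/898 = 4256*(1/898) = 2128/449 ≈ 4.7394)
Y = 60
z = 594808/449 (z = 2128/449 - (-33)*40 = 2128/449 - 1*(-1320) = 2128/449 + 1320 = 594808/449 ≈ 1324.7)
z/Y = (594808/449)/60 = (594808/449)*(1/60) = 148702/6735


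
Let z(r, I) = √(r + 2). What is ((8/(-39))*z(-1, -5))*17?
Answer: -136/39 ≈ -3.4872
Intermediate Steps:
z(r, I) = √(2 + r)
((8/(-39))*z(-1, -5))*17 = ((8/(-39))*√(2 - 1))*17 = ((8*(-1/39))*√1)*17 = -8/39*1*17 = -8/39*17 = -136/39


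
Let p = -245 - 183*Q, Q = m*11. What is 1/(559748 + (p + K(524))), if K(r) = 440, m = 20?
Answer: 1/519683 ≈ 1.9243e-6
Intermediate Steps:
Q = 220 (Q = 20*11 = 220)
p = -40505 (p = -245 - 183*220 = -245 - 40260 = -40505)
1/(559748 + (p + K(524))) = 1/(559748 + (-40505 + 440)) = 1/(559748 - 40065) = 1/519683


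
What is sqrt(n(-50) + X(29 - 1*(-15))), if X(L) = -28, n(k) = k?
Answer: I*sqrt(78) ≈ 8.8318*I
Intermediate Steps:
sqrt(n(-50) + X(29 - 1*(-15))) = sqrt(-50 - 28) = sqrt(-78) = I*sqrt(78)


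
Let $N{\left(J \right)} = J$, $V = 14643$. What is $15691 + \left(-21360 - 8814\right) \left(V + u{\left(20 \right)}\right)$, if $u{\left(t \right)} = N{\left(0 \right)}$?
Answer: $-441822191$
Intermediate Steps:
$u{\left(t \right)} = 0$
$15691 + \left(-21360 - 8814\right) \left(V + u{\left(20 \right)}\right) = 15691 + \left(-21360 - 8814\right) \left(14643 + 0\right) = 15691 - 441837882 = -441822191$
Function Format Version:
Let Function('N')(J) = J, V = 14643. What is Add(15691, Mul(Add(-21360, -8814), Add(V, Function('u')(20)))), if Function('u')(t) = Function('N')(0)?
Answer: -441822191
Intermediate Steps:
Function('u')(t) = 0
Add(15691, Mul(Add(-21360, -8814), Add(V, Function('u')(20)))) = Add(15691, Mul(Add(-21360, -8814), Add(14643, 0))) = Add(15691, Mul(-30174, 14643)) = Add(15691, -441837882) = -441822191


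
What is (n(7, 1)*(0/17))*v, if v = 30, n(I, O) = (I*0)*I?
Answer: 0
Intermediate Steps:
n(I, O) = 0 (n(I, O) = 0*I = 0)
(n(7, 1)*(0/17))*v = (0*(0/17))*30 = (0*(0*(1/17)))*30 = (0*0)*30 = 0*30 = 0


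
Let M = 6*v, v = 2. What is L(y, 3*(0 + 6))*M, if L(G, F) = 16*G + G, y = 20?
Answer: 4080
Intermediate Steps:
L(G, F) = 17*G
M = 12 (M = 6*2 = 12)
L(y, 3*(0 + 6))*M = (17*20)*12 = 340*12 = 4080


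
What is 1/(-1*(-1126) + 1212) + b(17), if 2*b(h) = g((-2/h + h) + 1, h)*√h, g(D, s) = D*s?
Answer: 1/2338 + 152*√17 ≈ 626.71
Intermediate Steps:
b(h) = h^(3/2)*(1 + h - 2/h)/2 (b(h) = ((((-2/h + h) + 1)*h)*√h)/2 = ((((h - 2/h) + 1)*h)*√h)/2 = (((1 + h - 2/h)*h)*√h)/2 = ((h*(1 + h - 2/h))*√h)/2 = (h^(3/2)*(1 + h - 2/h))/2 = h^(3/2)*(1 + h - 2/h)/2)
1/(-1*(-1126) + 1212) + b(17) = 1/(-1*(-1126) + 1212) + √17*(-2 + 17*(1 + 17))/2 = 1/(1126 + 1212) + √17*(-2 + 17*18)/2 = 1/2338 + √17*(-2 + 306)/2 = 1/2338 + (½)*√17*304 = 1/2338 + 152*√17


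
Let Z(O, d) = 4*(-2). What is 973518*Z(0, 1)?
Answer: -7788144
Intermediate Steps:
Z(O, d) = -8
973518*Z(0, 1) = 973518*(-8) = -7788144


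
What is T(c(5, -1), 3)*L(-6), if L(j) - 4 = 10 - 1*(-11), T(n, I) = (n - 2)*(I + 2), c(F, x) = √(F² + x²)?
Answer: -250 + 125*√26 ≈ 387.38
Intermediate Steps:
T(n, I) = (-2 + n)*(2 + I)
L(j) = 25 (L(j) = 4 + (10 - 1*(-11)) = 4 + (10 + 11) = 4 + 21 = 25)
T(c(5, -1), 3)*L(-6) = (-4 - 2*3 + 2*√(5² + (-1)²) + 3*√(5² + (-1)²))*25 = (-4 - 6 + 2*√(25 + 1) + 3*√(25 + 1))*25 = (-4 - 6 + 2*√26 + 3*√26)*25 = (-10 + 5*√26)*25 = -250 + 125*√26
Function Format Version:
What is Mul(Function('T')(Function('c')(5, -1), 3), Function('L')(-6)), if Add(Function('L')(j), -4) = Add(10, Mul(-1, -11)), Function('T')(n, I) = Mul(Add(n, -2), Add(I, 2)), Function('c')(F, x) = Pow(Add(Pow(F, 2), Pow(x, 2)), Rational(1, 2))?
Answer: Add(-250, Mul(125, Pow(26, Rational(1, 2)))) ≈ 387.38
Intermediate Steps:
Function('T')(n, I) = Mul(Add(-2, n), Add(2, I))
Function('L')(j) = 25 (Function('L')(j) = Add(4, Add(10, Mul(-1, -11))) = Add(4, Add(10, 11)) = Add(4, 21) = 25)
Mul(Function('T')(Function('c')(5, -1), 3), Function('L')(-6)) = Mul(Add(-4, Mul(-2, 3), Mul(2, Pow(Add(Pow(5, 2), Pow(-1, 2)), Rational(1, 2))), Mul(3, Pow(Add(Pow(5, 2), Pow(-1, 2)), Rational(1, 2)))), 25) = Mul(Add(-4, -6, Mul(2, Pow(Add(25, 1), Rational(1, 2))), Mul(3, Pow(Add(25, 1), Rational(1, 2)))), 25) = Mul(Add(-4, -6, Mul(2, Pow(26, Rational(1, 2))), Mul(3, Pow(26, Rational(1, 2)))), 25) = Mul(Add(-10, Mul(5, Pow(26, Rational(1, 2)))), 25) = Add(-250, Mul(125, Pow(26, Rational(1, 2))))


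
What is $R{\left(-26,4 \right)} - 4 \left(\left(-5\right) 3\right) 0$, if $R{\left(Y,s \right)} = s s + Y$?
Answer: $0$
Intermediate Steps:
$R{\left(Y,s \right)} = Y + s^{2}$ ($R{\left(Y,s \right)} = s^{2} + Y = Y + s^{2}$)
$R{\left(-26,4 \right)} - 4 \left(\left(-5\right) 3\right) 0 = \left(-26 + 4^{2}\right) - 4 \left(\left(-5\right) 3\right) 0 = \left(-26 + 16\right) \left(-4\right) \left(-15\right) 0 = - 10 \cdot 60 \cdot 0 = \left(-10\right) 0 = 0$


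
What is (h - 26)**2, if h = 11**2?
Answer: 9025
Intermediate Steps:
h = 121
(h - 26)**2 = (121 - 26)**2 = 95**2 = 9025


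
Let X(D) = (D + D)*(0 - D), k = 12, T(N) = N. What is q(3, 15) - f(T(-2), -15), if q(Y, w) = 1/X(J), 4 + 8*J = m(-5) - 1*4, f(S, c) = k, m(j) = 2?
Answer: -116/9 ≈ -12.889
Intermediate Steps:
f(S, c) = 12
J = -¾ (J = -½ + (2 - 1*4)/8 = -½ + (2 - 4)/8 = -½ + (⅛)*(-2) = -½ - ¼ = -¾ ≈ -0.75000)
X(D) = -2*D² (X(D) = (2*D)*(-D) = -2*D²)
q(Y, w) = -8/9 (q(Y, w) = 1/(-2*(-¾)²) = 1/(-2*9/16) = 1/(-9/8) = -8/9)
q(3, 15) - f(T(-2), -15) = -8/9 - 1*12 = -8/9 - 12 = -116/9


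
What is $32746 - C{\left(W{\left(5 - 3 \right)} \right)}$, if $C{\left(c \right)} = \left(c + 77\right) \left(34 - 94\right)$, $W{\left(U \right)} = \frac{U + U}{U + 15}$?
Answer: $\frac{635462}{17} \approx 37380.0$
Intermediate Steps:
$W{\left(U \right)} = \frac{2 U}{15 + U}$
$C{\left(c \right)} = -4620 - 60 c$ ($C{\left(c \right)} = \left(77 + c\right) \left(-60\right) = -4620 - 60 c$)
$32746 - C{\left(W{\left(5 - 3 \right)} \right)} = 32746 - \left(-4620 - 60 \frac{2 \left(5 - 3\right)}{15 + \left(5 - 3\right)}\right) = 32746 - \left(-4620 - 60 \cdot 2 \cdot 2 \frac{1}{15 + 2}\right) = 32746 - \left(-4620 - 60 \cdot 2 \cdot 2 \cdot \frac{1}{17}\right) = 32746 - \left(-4620 - \frac{240}{17}\right) = 32746 - - \frac{78780}{17} = 32746 + \frac{78780}{17} = \frac{635462}{17}$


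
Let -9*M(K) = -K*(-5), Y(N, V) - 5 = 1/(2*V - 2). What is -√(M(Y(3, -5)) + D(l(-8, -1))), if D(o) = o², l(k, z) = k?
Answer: -√19851/18 ≈ -7.8274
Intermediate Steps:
Y(N, V) = 5 + 1/(-2 + 2*V) (Y(N, V) = 5 + 1/(2*V - 2) = 5 + 1/(-2 + 2*V))
M(K) = -5*K/9 (M(K) = -(-K)*(-5)/9 = -5*K/9)
-√(M(Y(3, -5)) + D(l(-8, -1))) = -√(-5*(-9 + 10*(-5))/(18*(-1 - 5)) + (-8)²) = -√(-5*(-9 - 50)/(18*(-6)) + 64) = -√(-5*(-1)*(-59)/(18*6) + 64) = -√(-5/9*59/12 + 64) = -√(-295/108 + 64) = -√(6617/108) = -√19851/18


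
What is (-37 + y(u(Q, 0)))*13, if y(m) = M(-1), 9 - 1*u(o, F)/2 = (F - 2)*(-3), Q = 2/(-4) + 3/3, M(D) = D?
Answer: -494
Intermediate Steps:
Q = ½ (Q = 2*(-¼) + 3*(⅓) = -½ + 1 = ½ ≈ 0.50000)
u(o, F) = 6 + 6*F (u(o, F) = 18 - 2*(F - 2)*(-3) = 18 - 2*(-2 + F)*(-3) = 18 - 2*(6 - 3*F) = 18 + (-12 + 6*F) = 6 + 6*F)
y(m) = -1
(-37 + y(u(Q, 0)))*13 = (-37 - 1)*13 = -38*13 = -494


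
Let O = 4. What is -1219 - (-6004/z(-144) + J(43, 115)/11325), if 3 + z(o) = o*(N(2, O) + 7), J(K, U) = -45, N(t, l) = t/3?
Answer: -1023351614/835785 ≈ -1224.4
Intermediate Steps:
N(t, l) = t/3 (N(t, l) = t*(⅓) = t/3)
z(o) = -3 + 23*o/3 (z(o) = -3 + o*((⅓)*2 + 7) = -3 + o*(⅔ + 7) = -3 + o*(23/3) = -3 + 23*o/3)
-1219 - (-6004/z(-144) + J(43, 115)/11325) = -1219 - (-6004/(-3 + (23/3)*(-144)) - 45/11325) = -1219 - (-6004/(-3 - 1104) - 45*1/11325) = -1219 - (-6004/(-1107) - 3/755) = -1219 - (-6004*(-1/1107) - 3/755) = -1219 - (6004/1107 - 3/755) = -1219 - 1*4529699/835785 = -1219 - 4529699/835785 = -1023351614/835785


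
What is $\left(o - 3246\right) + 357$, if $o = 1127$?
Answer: $-1762$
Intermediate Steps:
$\left(o - 3246\right) + 357 = \left(1127 - 3246\right) + 357 = -2119 + 357 = -1762$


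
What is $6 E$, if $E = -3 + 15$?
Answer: $72$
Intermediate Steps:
$E = 12$
$6 E = 6 \cdot 12 = 72$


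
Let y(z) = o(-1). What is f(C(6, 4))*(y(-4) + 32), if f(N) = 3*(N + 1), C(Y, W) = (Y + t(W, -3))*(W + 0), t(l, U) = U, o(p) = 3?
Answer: 1365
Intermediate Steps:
y(z) = 3
C(Y, W) = W*(-3 + Y) (C(Y, W) = (Y - 3)*(W + 0) = (-3 + Y)*W = W*(-3 + Y))
f(N) = 3 + 3*N (f(N) = 3*(1 + N) = 3 + 3*N)
f(C(6, 4))*(y(-4) + 32) = (3 + 3*(4*(-3 + 6)))*(3 + 32) = (3 + 3*(4*3))*35 = (3 + 3*12)*35 = (3 + 36)*35 = 39*35 = 1365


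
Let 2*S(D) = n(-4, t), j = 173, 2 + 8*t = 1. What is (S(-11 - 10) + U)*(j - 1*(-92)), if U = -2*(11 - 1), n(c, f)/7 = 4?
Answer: -1590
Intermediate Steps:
t = -⅛ (t = -¼ + (⅛)*1 = -¼ + ⅛ = -⅛ ≈ -0.12500)
n(c, f) = 28 (n(c, f) = 7*4 = 28)
S(D) = 14 (S(D) = (½)*28 = 14)
U = -20 (U = -2*10 = -20)
(S(-11 - 10) + U)*(j - 1*(-92)) = (14 - 20)*(173 - 1*(-92)) = -6*(173 + 92) = -6*265 = -1590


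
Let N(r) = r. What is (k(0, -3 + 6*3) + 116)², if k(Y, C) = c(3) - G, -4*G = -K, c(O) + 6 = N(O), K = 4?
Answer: 12544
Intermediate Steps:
c(O) = -6 + O
G = 1 (G = -(-1)*4/4 = -¼*(-4) = 1)
k(Y, C) = -4 (k(Y, C) = (-6 + 3) - 1*1 = -3 - 1 = -4)
(k(0, -3 + 6*3) + 116)² = (-4 + 116)² = 112² = 12544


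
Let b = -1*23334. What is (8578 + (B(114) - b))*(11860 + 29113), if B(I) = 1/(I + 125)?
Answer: 312499800837/239 ≈ 1.3075e+9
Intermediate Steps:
b = -23334
B(I) = 1/(125 + I)
(8578 + (B(114) - b))*(11860 + 29113) = (8578 + (1/(125 + 114) - 1*(-23334)))*(11860 + 29113) = (8578 + (1/239 + 23334))*40973 = (8578 + 5576827/239)*40973 = (7626969/239)*40973 = 312499800837/239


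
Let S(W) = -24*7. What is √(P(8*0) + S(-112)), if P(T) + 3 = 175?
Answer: 2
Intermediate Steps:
S(W) = -168
P(T) = 172 (P(T) = -3 + 175 = 172)
√(P(8*0) + S(-112)) = √(172 - 168) = √4 = 2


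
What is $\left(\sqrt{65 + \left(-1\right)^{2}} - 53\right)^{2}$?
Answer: $\left(53 - \sqrt{66}\right)^{2} \approx 2013.9$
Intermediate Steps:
$\left(\sqrt{65 + \left(-1\right)^{2}} - 53\right)^{2} = \left(\sqrt{65 + 1} - 53\right)^{2} = \left(\sqrt{66} - 53\right)^{2} = \left(-53 + \sqrt{66}\right)^{2}$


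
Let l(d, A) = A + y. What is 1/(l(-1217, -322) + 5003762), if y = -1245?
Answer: 1/5002195 ≈ 1.9991e-7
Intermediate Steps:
l(d, A) = -1245 + A (l(d, A) = A - 1245 = -1245 + A)
1/(l(-1217, -322) + 5003762) = 1/((-1245 - 322) + 5003762) = 1/(-1567 + 5003762) = 1/5002195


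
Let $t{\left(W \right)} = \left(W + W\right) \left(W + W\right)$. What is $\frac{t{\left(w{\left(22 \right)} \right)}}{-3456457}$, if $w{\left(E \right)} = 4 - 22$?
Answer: $- \frac{1296}{3456457} \approx -0.00037495$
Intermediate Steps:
$w{\left(E \right)} = -18$ ($w{\left(E \right)} = 4 - 22 = -18$)
$t{\left(W \right)} = 4 W^{2}$ ($t{\left(W \right)} = 2 W 2 W = 4 W^{2}$)
$\frac{t{\left(w{\left(22 \right)} \right)}}{-3456457} = \frac{4 \left(-18\right)^{2}}{-3456457} = 4 \cdot 324 \left(- \frac{1}{3456457}\right) = 1296 \left(- \frac{1}{3456457}\right) = - \frac{1296}{3456457}$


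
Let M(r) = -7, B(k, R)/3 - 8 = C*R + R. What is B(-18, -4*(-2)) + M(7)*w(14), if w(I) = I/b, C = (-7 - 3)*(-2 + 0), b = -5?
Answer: 2738/5 ≈ 547.60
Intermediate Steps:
C = 20 (C = -10*(-2) = 20)
w(I) = -I/5 (w(I) = I/(-5) = I*(-⅕) = -I/5)
B(k, R) = 24 + 63*R (B(k, R) = 24 + 3*(20*R + R) = 24 + 3*(21*R) = 24 + 63*R)
B(-18, -4*(-2)) + M(7)*w(14) = (24 + 63*(-4*(-2))) - (-7)*14/5 = (24 + 63*8) - 7*(-14/5) = (24 + 504) + 98/5 = 528 + 98/5 = 2738/5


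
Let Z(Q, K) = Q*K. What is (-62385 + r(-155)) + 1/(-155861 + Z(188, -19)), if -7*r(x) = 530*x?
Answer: -56526172992/1116031 ≈ -50649.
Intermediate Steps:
Z(Q, K) = K*Q
r(x) = -530*x/7
(-62385 + r(-155)) + 1/(-155861 + Z(188, -19)) = (-62385 - 530/7*(-155)) + 1/(-155861 - 19*188) = (-62385 + 82150/7) + 1/(-155861 - 3572) = -354545/7 + 1/(-159433) = -354545/7 - 1/159433 = -56526172992/1116031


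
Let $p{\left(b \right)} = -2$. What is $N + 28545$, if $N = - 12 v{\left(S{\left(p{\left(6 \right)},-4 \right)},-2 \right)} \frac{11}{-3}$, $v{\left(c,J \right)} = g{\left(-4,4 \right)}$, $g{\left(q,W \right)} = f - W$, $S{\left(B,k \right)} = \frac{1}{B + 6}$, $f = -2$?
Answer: $28281$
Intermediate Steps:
$S{\left(B,k \right)} = \frac{1}{6 + B}$
$g{\left(q,W \right)} = -2 - W$
$v{\left(c,J \right)} = -6$ ($v{\left(c,J \right)} = -2 - 4 = -6$)
$N = -264$ ($N = \left(-12\right) \left(-6\right) \frac{11}{-3} = 72 \cdot 11 \left(- \frac{1}{3}\right) = 72 \left(- \frac{11}{3}\right) = -264$)
$N + 28545 = -264 + 28545 = 28281$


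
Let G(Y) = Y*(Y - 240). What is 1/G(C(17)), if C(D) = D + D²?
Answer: 1/20196 ≈ 4.9515e-5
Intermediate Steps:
G(Y) = Y*(-240 + Y)
1/G(C(17)) = 1/((17*(1 + 17))*(-240 + 17*(1 + 17))) = 1/((17*18)*(-240 + 17*18)) = 1/(306*(-240 + 306)) = 1/(306*66) = 1/20196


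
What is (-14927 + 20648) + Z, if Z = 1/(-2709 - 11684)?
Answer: 82342352/14393 ≈ 5721.0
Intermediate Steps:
Z = -1/14393 (Z = 1/(-14393) = -1/14393 ≈ -6.9478e-5)
(-14927 + 20648) + Z = (-14927 + 20648) - 1/14393 = 5721 - 1/14393 = 82342352/14393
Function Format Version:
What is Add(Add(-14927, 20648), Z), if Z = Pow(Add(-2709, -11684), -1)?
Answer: Rational(82342352, 14393) ≈ 5721.0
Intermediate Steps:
Z = Rational(-1, 14393) (Z = Pow(-14393, -1) = Rational(-1, 14393) ≈ -6.9478e-5)
Add(Add(-14927, 20648), Z) = Add(Add(-14927, 20648), Rational(-1, 14393)) = Add(5721, Rational(-1, 14393)) = Rational(82342352, 14393)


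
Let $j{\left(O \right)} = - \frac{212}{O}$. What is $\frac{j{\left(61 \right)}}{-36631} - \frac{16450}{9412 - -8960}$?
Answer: $- \frac{18376741043}{20526034326} \approx -0.89529$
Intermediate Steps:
$\frac{j{\left(61 \right)}}{-36631} - \frac{16450}{9412 - -8960} = \frac{\left(-212\right) \frac{1}{61}}{-36631} - \frac{16450}{9412 - -8960} = \left(-212\right) \frac{1}{61} \left(- \frac{1}{36631}\right) - \frac{16450}{9412 + 8960} = \left(- \frac{212}{61}\right) \left(- \frac{1}{36631}\right) - \frac{16450}{18372} = \frac{212}{2234491} - \frac{8225}{9186} = - \frac{18376741043}{20526034326}$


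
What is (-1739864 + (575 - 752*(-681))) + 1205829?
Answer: -21348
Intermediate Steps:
(-1739864 + (575 - 752*(-681))) + 1205829 = (-1739864 + (575 + 512112)) + 1205829 = (-1739864 + 512687) + 1205829 = -1227177 + 1205829 = -21348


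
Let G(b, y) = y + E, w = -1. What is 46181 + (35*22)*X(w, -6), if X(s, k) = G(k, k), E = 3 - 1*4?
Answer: 40791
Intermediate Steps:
E = -1 (E = 3 - 4 = -1)
G(b, y) = -1 + y (G(b, y) = y - 1 = -1 + y)
X(s, k) = -1 + k
46181 + (35*22)*X(w, -6) = 46181 + (35*22)*(-1 - 6) = 46181 + 770*(-7) = 46181 - 5390 = 40791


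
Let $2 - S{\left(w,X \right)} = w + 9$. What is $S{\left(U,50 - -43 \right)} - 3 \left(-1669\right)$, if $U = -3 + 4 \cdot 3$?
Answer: $4991$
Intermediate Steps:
$U = 9$ ($U = -3 + 12 = 9$)
$S{\left(w,X \right)} = -7 - w$ ($S{\left(w,X \right)} = 2 - \left(w + 9\right) = 2 - \left(9 + w\right) = -7 - w$)
$S{\left(U,50 - -43 \right)} - 3 \left(-1669\right) = \left(-7 - 9\right) - 3 \left(-1669\right) = \left(-7 - 9\right) - -5007 = -16 + 5007 = 4991$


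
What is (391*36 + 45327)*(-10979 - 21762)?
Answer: -1944913623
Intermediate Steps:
(391*36 + 45327)*(-10979 - 21762) = (14076 + 45327)*(-32741) = 59403*(-32741) = -1944913623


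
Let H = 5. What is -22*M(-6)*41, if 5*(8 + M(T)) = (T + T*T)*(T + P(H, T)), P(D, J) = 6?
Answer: 7216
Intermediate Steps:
M(T) = -8 + (6 + T)*(T + T²)/5 (M(T) = -8 + ((T + T*T)*(T + 6))/5 = -8 + ((T + T²)*(6 + T))/5 = -8 + ((6 + T)*(T + T²))/5 = -8 + (6 + T)*(T + T²)/5)
-22*M(-6)*41 = -22*(-8 + (⅕)*(-6)³ + (6/5)*(-6) + (7/5)*(-6)²)*41 = -22*(-8 + (⅕)*(-216) - 36/5 + (7/5)*36)*41 = -22*(-8 - 216/5 - 36/5 + 252/5)*41 = -22*(-8)*41 = 176*41 = 7216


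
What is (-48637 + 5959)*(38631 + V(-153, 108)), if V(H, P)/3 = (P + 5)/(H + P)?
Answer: -8241861552/5 ≈ -1.6484e+9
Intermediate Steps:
V(H, P) = 3*(5 + P)/(H + P) (V(H, P) = 3*((P + 5)/(H + P)) = 3*((5 + P)/(H + P)) = 3*(5 + P)/(H + P))
(-48637 + 5959)*(38631 + V(-153, 108)) = (-48637 + 5959)*(38631 + 3*(5 + 108)/(-153 + 108)) = -42678*(38631 + 3*113/(-45)) = -42678*(38631 + 3*(-1/45)*113) = -42678*(38631 - 113/15) = -42678*579352/15 = -8241861552/5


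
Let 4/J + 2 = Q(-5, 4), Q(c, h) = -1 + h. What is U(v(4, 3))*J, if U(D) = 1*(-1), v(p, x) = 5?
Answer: -4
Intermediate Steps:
J = 4 (J = 4/(-2 + (-1 + 4)) = 4/(-2 + 3) = 4/1 = 4*1 = 4)
U(D) = -1
U(v(4, 3))*J = -1*4 = -4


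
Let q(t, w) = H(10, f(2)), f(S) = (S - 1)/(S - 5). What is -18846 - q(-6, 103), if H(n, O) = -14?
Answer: -18832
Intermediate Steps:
f(S) = (-1 + S)/(-5 + S)
q(t, w) = -14
-18846 - q(-6, 103) = -18846 - 1*(-14) = -18846 + 14 = -18832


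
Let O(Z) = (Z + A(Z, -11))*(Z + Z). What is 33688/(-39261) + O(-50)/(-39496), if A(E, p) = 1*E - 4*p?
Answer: -193800356/193831557 ≈ -0.99984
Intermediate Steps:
A(E, p) = E - 4*p
O(Z) = 2*Z*(44 + 2*Z) (O(Z) = (Z + (Z - 4*(-11)))*(Z + Z) = (Z + (Z + 44))*(2*Z) = (Z + (44 + Z))*(2*Z) = (44 + 2*Z)*(2*Z) = 2*Z*(44 + 2*Z))
33688/(-39261) + O(-50)/(-39496) = 33688/(-39261) + (4*(-50)*(22 - 50))/(-39496) = 33688*(-1/39261) + (4*(-50)*(-28))*(-1/39496) = -33688/39261 + 5600*(-1/39496) = -33688/39261 - 700/4937 = -193800356/193831557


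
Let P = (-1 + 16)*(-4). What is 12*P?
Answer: -720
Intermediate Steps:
P = -60 (P = 15*(-4) = -60)
12*P = 12*(-60) = -720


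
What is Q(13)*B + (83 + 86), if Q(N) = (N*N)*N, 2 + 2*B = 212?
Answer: 230854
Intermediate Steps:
B = 105 (B = -1 + (½)*212 = -1 + 106 = 105)
Q(N) = N³ (Q(N) = N²*N = N³)
Q(13)*B + (83 + 86) = 13³*105 + (83 + 86) = 2197*105 + 169 = 230685 + 169 = 230854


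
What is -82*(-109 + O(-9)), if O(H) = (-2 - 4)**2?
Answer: 5986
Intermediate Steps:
O(H) = 36 (O(H) = (-6)**2 = 36)
-82*(-109 + O(-9)) = -82*(-109 + 36) = -82*(-73) = 5986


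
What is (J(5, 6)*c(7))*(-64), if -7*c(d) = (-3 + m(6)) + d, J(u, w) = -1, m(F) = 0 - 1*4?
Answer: 0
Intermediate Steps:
m(F) = -4 (m(F) = 0 - 4 = -4)
c(d) = 1 - d/7 (c(d) = -((-3 - 4) + d)/7 = -(-7 + d)/7 = 1 - d/7)
(J(5, 6)*c(7))*(-64) = -(1 - ⅐*7)*(-64) = -(1 - 1)*(-64) = -1*0*(-64) = 0*(-64) = 0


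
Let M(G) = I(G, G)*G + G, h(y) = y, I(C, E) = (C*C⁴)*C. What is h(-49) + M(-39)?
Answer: -137231006767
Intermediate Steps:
I(C, E) = C⁶ (I(C, E) = C⁵*C = C⁶)
M(G) = G + G⁷ (M(G) = G⁶*G + G = G⁷ + G = G + G⁷)
h(-49) + M(-39) = -49 + (-39 + (-39)⁷) = -49 + (-39 - 137231006679) = -49 - 137231006718 = -137231006767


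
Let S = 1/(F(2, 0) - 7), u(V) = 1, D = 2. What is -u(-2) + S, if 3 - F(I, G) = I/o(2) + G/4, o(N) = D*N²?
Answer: -21/17 ≈ -1.2353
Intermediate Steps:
o(N) = 2*N²
F(I, G) = 3 - G/4 - I/8 (F(I, G) = 3 - (I/((2*2²)) + G/4) = 3 - (I/((2*4)) + G*(¼)) = 3 - (I/8 + G/4) = 3 - (G/4 + I/8) = 3 + (-G/4 - I/8) = 3 - G/4 - I/8)
S = -4/17 (S = 1/((3 - ¼*0 - ⅛*2) - 7) = 1/((3 + 0 - ¼) - 7) = 1/(11/4 - 7) = 1/(-17/4) = -4/17 ≈ -0.23529)
-u(-2) + S = -1*1 - 4/17 = -1 - 4/17 = -21/17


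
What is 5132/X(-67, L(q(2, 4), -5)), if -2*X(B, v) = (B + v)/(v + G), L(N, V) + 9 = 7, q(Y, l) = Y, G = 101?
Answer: 338712/23 ≈ 14727.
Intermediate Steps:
L(N, V) = -2 (L(N, V) = -9 + 7 = -2)
X(B, v) = -(B + v)/(2*(101 + v)) (X(B, v) = -(B + v)/(2*(v + 101)) = -(B + v)/(2*(101 + v)))
5132/X(-67, L(q(2, 4), -5)) = 5132/(((-1*(-67) - 1*(-2))/(2*(101 - 2)))) = 5132/(((½)*(67 + 2)/99)) = 5132/(((½)*(1/99)*69)) = 5132/(23/66) = 5132*(66/23) = 338712/23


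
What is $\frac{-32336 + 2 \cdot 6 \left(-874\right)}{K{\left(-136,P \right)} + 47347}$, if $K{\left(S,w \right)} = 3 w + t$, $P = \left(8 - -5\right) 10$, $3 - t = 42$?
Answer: $- \frac{21412}{23849} \approx -0.89782$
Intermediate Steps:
$t = -39$ ($t = 3 - 42 = -39$)
$P = 130$ ($P = \left(8 + 5\right) 10 = 13 \cdot 10 = 130$)
$K{\left(S,w \right)} = -39 + 3 w$ ($K{\left(S,w \right)} = 3 w - 39 = -39 + 3 w$)
$\frac{-32336 + 2 \cdot 6 \left(-874\right)}{K{\left(-136,P \right)} + 47347} = \frac{-32336 + 2 \cdot 6 \left(-874\right)}{\left(-39 + 3 \cdot 130\right) + 47347} = \frac{-32336 + 12 \left(-874\right)}{\left(-39 + 390\right) + 47347} = \frac{-32336 - 10488}{351 + 47347} = - \frac{42824}{47698} = \left(-42824\right) \frac{1}{47698} = - \frac{21412}{23849}$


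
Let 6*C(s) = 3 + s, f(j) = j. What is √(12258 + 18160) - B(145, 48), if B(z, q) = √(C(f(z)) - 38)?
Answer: √30418 - 2*I*√30/3 ≈ 174.41 - 3.6515*I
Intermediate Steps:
C(s) = ½ + s/6 (C(s) = (3 + s)/6 = ½ + s/6)
B(z, q) = √(-75/2 + z/6) (B(z, q) = √((½ + z/6) - 38) = √(-75/2 + z/6))
√(12258 + 18160) - B(145, 48) = √(12258 + 18160) - √(-1350 + 6*145)/6 = √30418 - √(-1350 + 870)/6 = √30418 - √(-480)/6 = √30418 - 4*I*√30/6 = √30418 - 2*I*√30/3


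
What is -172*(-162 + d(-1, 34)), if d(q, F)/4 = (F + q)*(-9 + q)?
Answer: 254904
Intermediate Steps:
d(q, F) = 4*(-9 + q)*(F + q) (d(q, F) = 4*((F + q)*(-9 + q)) = 4*((-9 + q)*(F + q)) = 4*(-9 + q)*(F + q))
-172*(-162 + d(-1, 34)) = -172*(-162 + (-36*34 - 36*(-1) + 4*(-1)² + 4*34*(-1))) = -172*(-162 + (-1224 + 36 + 4*1 - 136)) = -172*(-162 + (-1224 + 36 + 4 - 136)) = -172*(-162 - 1320) = -172*(-1482) = 254904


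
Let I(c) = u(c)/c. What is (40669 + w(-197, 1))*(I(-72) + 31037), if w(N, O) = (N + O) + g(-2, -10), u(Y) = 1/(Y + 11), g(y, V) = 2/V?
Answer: 1379257424491/1098 ≈ 1.2562e+9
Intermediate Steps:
u(Y) = 1/(11 + Y)
I(c) = 1/(c*(11 + c)) (I(c) = 1/((11 + c)*c) = 1/(c*(11 + c)))
w(N, O) = -⅕ + N + O (w(N, O) = (N + O) + 2/(-10) = (N + O) + 2*(-⅒) = (N + O) - ⅕ = -⅕ + N + O)
(40669 + w(-197, 1))*(I(-72) + 31037) = (40669 + (-⅕ - 197 + 1))*(1/((-72)*(11 - 72)) + 31037) = (40669 - 981/5)*(-1/72/(-61) + 31037) = 202364*(-1/72*(-1/61) + 31037)/5 = 202364*(1/4392 + 31037)/5 = (202364/5)*(136314505/4392) = 1379257424491/1098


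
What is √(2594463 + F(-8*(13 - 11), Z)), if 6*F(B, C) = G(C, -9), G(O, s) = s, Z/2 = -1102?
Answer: 3*√1153094/2 ≈ 1610.7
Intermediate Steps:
Z = -2204 (Z = 2*(-1102) = -2204)
F(B, C) = -3/2 (F(B, C) = (⅙)*(-9) = -3/2)
√(2594463 + F(-8*(13 - 11), Z)) = √(2594463 - 3/2) = √(5188923/2) = 3*√1153094/2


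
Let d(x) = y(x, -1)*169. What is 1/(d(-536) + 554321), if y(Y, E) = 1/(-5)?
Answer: 5/2771436 ≈ 1.8041e-6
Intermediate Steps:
y(Y, E) = -⅕
d(x) = -169/5 (d(x) = -⅕*169 = -169/5)
1/(d(-536) + 554321) = 1/(-169/5 + 554321) = 1/(2771436/5) = 5/2771436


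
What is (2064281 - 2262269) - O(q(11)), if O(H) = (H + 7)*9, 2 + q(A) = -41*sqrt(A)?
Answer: -198033 + 369*sqrt(11) ≈ -1.9681e+5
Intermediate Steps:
q(A) = -2 - 41*sqrt(A)
O(H) = 63 + 9*H (O(H) = (7 + H)*9 = 63 + 9*H)
(2064281 - 2262269) - O(q(11)) = (2064281 - 2262269) - (63 + 9*(-2 - 41*sqrt(11))) = -197988 - (63 + (-18 - 369*sqrt(11))) = -197988 - (45 - 369*sqrt(11)) = -197988 + (-45 + 369*sqrt(11)) = -198033 + 369*sqrt(11)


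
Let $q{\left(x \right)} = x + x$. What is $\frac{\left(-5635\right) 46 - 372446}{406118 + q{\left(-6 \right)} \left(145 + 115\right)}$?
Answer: $- \frac{315828}{201499} \approx -1.5674$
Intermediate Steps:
$q{\left(x \right)} = 2 x$
$\frac{\left(-5635\right) 46 - 372446}{406118 + q{\left(-6 \right)} \left(145 + 115\right)} = \frac{\left(-5635\right) 46 - 372446}{406118 + 2 \left(-6\right) \left(145 + 115\right)} = \frac{-259210 - 372446}{406118 - 3120} = - \frac{631656}{406118 - 3120} = - \frac{631656}{402998} = \left(-631656\right) \frac{1}{402998} = - \frac{315828}{201499}$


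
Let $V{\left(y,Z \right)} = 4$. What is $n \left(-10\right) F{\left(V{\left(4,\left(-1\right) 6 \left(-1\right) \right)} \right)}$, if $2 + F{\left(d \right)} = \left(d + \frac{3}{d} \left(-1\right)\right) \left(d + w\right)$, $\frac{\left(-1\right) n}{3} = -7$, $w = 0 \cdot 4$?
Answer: $-2310$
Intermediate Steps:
$w = 0$
$n = 21$ ($n = \left(-3\right) \left(-7\right) = 21$)
$F{\left(d \right)} = -2 + d \left(d - \frac{3}{d}\right)$ ($F{\left(d \right)} = -2 + \left(d + \frac{3}{d} \left(-1\right)\right) \left(d + 0\right) = -2 + \left(d - \frac{3}{d}\right) d = -2 + d \left(d - \frac{3}{d}\right)$)
$n \left(-10\right) F{\left(V{\left(4,\left(-1\right) 6 \left(-1\right) \right)} \right)} = 21 \left(-10\right) \left(-5 + 4^{2}\right) = - 210 \left(-5 + 16\right) = \left(-210\right) 11 = -2310$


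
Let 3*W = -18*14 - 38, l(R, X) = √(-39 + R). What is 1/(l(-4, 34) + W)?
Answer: -870/84487 - 9*I*√43/84487 ≈ -0.010297 - 0.00069853*I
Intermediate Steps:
W = -290/3 (W = (-18*14 - 38)/3 = (-252 - 38)/3 = (⅓)*(-290) = -290/3 ≈ -96.667)
1/(l(-4, 34) + W) = 1/(√(-39 - 4) - 290/3) = 1/(√(-43) - 290/3) = 1/(I*√43 - 290/3) = 1/(-290/3 + I*√43)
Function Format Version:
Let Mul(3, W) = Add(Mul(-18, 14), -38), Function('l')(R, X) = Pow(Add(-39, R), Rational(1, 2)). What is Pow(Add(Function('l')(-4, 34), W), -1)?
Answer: Add(Rational(-870, 84487), Mul(Rational(-9, 84487), I, Pow(43, Rational(1, 2)))) ≈ Add(-0.010297, Mul(-0.00069853, I))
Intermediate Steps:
W = Rational(-290, 3) (W = Mul(Rational(1, 3), Add(Mul(-18, 14), -38)) = Mul(Rational(1, 3), Add(-252, -38)) = Mul(Rational(1, 3), -290) = Rational(-290, 3) ≈ -96.667)
Pow(Add(Function('l')(-4, 34), W), -1) = Pow(Add(Pow(Add(-39, -4), Rational(1, 2)), Rational(-290, 3)), -1) = Pow(Add(Pow(-43, Rational(1, 2)), Rational(-290, 3)), -1) = Pow(Add(Mul(I, Pow(43, Rational(1, 2))), Rational(-290, 3)), -1) = Pow(Add(Rational(-290, 3), Mul(I, Pow(43, Rational(1, 2)))), -1)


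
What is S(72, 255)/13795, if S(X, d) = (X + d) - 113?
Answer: 214/13795 ≈ 0.015513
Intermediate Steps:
S(X, d) = -113 + X + d
S(72, 255)/13795 = (-113 + 72 + 255)/13795 = 214*(1/13795) = 214/13795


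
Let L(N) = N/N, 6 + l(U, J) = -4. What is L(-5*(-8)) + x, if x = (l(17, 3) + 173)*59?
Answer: 9618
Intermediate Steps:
l(U, J) = -10 (l(U, J) = -6 - 4 = -10)
x = 9617 (x = (-10 + 173)*59 = 163*59 = 9617)
L(N) = 1
L(-5*(-8)) + x = 1 + 9617 = 9618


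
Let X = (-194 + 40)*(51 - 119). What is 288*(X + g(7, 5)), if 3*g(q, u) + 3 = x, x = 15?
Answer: 3017088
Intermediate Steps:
g(q, u) = 4 (g(q, u) = -1 + (1/3)*15 = -1 + 5 = 4)
X = 10472 (X = -154*(-68) = 10472)
288*(X + g(7, 5)) = 288*(10472 + 4) = 288*10476 = 3017088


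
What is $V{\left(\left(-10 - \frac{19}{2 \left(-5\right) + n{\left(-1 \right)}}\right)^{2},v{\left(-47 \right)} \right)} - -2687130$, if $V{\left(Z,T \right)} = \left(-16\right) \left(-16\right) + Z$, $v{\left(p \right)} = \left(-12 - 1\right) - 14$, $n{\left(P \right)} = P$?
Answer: $\frac{325181987}{121} \approx 2.6875 \cdot 10^{6}$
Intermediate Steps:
$v{\left(p \right)} = -27$ ($v{\left(p \right)} = -13 - 14 = -27$)
$V{\left(Z,T \right)} = 256 + Z$
$V{\left(\left(-10 - \frac{19}{2 \left(-5\right) + n{\left(-1 \right)}}\right)^{2},v{\left(-47 \right)} \right)} - -2687130 = \left(256 + \left(-10 - \frac{19}{2 \left(-5\right) - 1}\right)^{2}\right) - -2687130 = \left(256 + \left(-10 - \frac{19}{-10 - 1}\right)^{2}\right) + 2687130 = \left(256 + \left(-10 - \frac{19}{-11}\right)^{2}\right) + 2687130 = \left(256 + \left(-10 - - \frac{19}{11}\right)^{2}\right) + 2687130 = \left(256 + \left(-10 + \frac{19}{11}\right)^{2}\right) + 2687130 = \left(256 + \left(- \frac{91}{11}\right)^{2}\right) + 2687130 = \left(256 + \frac{8281}{121}\right) + 2687130 = \frac{39257}{121} + 2687130 = \frac{325181987}{121}$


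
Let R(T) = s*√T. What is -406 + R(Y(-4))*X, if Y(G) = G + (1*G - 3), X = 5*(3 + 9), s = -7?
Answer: -406 - 420*I*√11 ≈ -406.0 - 1393.0*I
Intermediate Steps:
X = 60 (X = 5*12 = 60)
Y(G) = -3 + 2*G (Y(G) = G + (G - 3) = G + (-3 + G) = -3 + 2*G)
R(T) = -7*√T
-406 + R(Y(-4))*X = -406 - 7*√(-3 + 2*(-4))*60 = -406 - 7*√(-3 - 8)*60 = -406 - 7*I*√11*60 = -406 - 420*I*√11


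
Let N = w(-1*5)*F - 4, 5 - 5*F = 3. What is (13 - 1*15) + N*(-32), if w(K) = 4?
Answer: 374/5 ≈ 74.800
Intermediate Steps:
F = ⅖ (F = 1 - ⅕*3 = 1 - ⅗ = ⅖ ≈ 0.40000)
N = -12/5 (N = 4*(⅖) - 4 = 8/5 - 4 = -12/5 ≈ -2.4000)
(13 - 1*15) + N*(-32) = (13 - 1*15) - 12/5*(-32) = (13 - 15) + 384/5 = -2 + 384/5 = 374/5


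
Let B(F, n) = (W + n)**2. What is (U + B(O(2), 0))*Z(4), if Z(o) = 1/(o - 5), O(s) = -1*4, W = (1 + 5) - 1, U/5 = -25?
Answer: 100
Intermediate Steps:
U = -125 (U = 5*(-25) = -125)
W = 5 (W = 6 - 1 = 5)
O(s) = -4
B(F, n) = (5 + n)**2
Z(o) = 1/(-5 + o)
(U + B(O(2), 0))*Z(4) = (-125 + (5 + 0)**2)/(-5 + 4) = (-125 + 5**2)/(-1) = (-125 + 25)*(-1) = -100*(-1) = 100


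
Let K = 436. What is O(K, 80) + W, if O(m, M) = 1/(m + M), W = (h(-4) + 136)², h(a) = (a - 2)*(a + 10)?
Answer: 5160001/516 ≈ 10000.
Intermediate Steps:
h(a) = (-2 + a)*(10 + a)
W = 10000 (W = ((-20 + (-4)² + 8*(-4)) + 136)² = ((-20 + 16 - 32) + 136)² = (-36 + 136)² = 100² = 10000)
O(m, M) = 1/(M + m)
O(K, 80) + W = 1/(80 + 436) + 10000 = 1/516 + 10000 = 5160001/516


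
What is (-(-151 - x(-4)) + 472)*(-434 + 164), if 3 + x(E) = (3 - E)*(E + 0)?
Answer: -159840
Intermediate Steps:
x(E) = -3 + E*(3 - E) (x(E) = -3 + (3 - E)*(E + 0) = -3 + (3 - E)*E = -3 + E*(3 - E))
(-(-151 - x(-4)) + 472)*(-434 + 164) = (-(-151 - (-3 - 1*(-4)² + 3*(-4))) + 472)*(-434 + 164) = (-(-151 - (-3 - 1*16 - 12)) + 472)*(-270) = (-(-151 - (-3 - 16 - 12)) + 472)*(-270) = (-(-151 - 1*(-31)) + 472)*(-270) = (-(-151 + 31) + 472)*(-270) = (-1*(-120) + 472)*(-270) = (120 + 472)*(-270) = 592*(-270) = -159840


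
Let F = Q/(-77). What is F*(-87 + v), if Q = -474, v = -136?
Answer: -105702/77 ≈ -1372.8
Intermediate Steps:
F = 474/77 (F = -474/(-77) = -474*(-1/77) = 474/77 ≈ 6.1558)
F*(-87 + v) = 474*(-87 - 136)/77 = (474/77)*(-223) = -105702/77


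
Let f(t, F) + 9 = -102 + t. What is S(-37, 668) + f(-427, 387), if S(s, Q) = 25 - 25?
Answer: -538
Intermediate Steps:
S(s, Q) = 0
f(t, F) = -111 + t (f(t, F) = -9 + (-102 + t) = -111 + t)
S(-37, 668) + f(-427, 387) = 0 + (-111 - 427) = 0 - 538 = -538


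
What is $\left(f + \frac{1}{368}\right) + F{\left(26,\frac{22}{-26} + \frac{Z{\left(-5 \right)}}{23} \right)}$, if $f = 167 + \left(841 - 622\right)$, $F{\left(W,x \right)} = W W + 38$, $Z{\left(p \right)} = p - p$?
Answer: $\frac{404801}{368} \approx 1100.0$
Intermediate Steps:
$Z{\left(p \right)} = 0$
$F{\left(W,x \right)} = 38 + W^{2}$ ($F{\left(W,x \right)} = W^{2} + 38 = 38 + W^{2}$)
$f = 386$ ($f = 167 + 219 = 386$)
$\left(f + \frac{1}{368}\right) + F{\left(26,\frac{22}{-26} + \frac{Z{\left(-5 \right)}}{23} \right)} = \left(386 + \frac{1}{368}\right) + \left(38 + 26^{2}\right) = \left(386 + \frac{1}{368}\right) + \left(38 + 676\right) = \frac{142049}{368} + 714 = \frac{404801}{368}$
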